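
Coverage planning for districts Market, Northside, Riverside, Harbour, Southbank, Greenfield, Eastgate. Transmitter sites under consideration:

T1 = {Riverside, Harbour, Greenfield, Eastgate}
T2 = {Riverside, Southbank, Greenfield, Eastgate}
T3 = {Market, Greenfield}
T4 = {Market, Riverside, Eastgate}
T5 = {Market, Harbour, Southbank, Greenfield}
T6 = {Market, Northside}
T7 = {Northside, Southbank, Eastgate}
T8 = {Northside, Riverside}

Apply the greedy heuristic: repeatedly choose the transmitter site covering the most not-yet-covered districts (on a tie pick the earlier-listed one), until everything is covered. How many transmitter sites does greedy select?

3

Pick 1: T1 covers 4 new districts (Riverside, Harbour, Greenfield, Eastgate).
Pick 2: T5 covers 2 new districts (Market, Southbank).
Pick 3: T6 covers 1 new districts (Northside).
Greedy uses 3 transmitter sites.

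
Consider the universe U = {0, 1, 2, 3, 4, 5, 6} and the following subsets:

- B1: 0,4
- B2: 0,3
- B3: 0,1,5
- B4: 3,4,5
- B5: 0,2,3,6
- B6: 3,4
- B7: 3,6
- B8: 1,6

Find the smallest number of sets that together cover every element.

3

B1, B3, B5 together cover {0, 1, 2, 3, 4, 5, 6} — every element.
No 2 of the 8 sets cover everything (all 28 pairs fall short), so 3 is minimum.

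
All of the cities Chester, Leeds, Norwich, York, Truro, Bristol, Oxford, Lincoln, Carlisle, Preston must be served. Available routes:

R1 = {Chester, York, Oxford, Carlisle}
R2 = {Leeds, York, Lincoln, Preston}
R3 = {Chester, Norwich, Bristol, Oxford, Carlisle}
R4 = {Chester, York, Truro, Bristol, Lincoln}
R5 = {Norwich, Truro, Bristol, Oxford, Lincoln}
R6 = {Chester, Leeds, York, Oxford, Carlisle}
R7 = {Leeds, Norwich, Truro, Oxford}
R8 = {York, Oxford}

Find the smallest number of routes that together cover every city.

R1, R2, R5 together cover {Chester, Leeds, Norwich, York, Truro, Bristol, Oxford, Lincoln, Carlisle, Preston} — every city.
No 2 of the 8 routes cover everything (all 28 pairs fall short), so 3 is minimum.

3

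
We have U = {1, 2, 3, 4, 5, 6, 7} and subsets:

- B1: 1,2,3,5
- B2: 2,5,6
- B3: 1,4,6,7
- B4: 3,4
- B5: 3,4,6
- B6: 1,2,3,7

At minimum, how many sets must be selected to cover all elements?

2

B1, B3 together cover {1, 2, 3, 4, 5, 6, 7} — every element.
No single set contains all 7 elements, so 2 is optimal.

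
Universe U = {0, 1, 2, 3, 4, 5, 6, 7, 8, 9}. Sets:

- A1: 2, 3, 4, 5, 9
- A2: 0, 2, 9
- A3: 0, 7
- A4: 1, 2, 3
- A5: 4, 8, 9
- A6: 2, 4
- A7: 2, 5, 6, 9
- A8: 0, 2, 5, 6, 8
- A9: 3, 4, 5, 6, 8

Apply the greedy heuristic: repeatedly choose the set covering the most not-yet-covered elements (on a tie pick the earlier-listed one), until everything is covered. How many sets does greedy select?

Pick 1: A1 covers 5 new elements (2, 3, 4, 5, 9).
Pick 2: A8 covers 3 new elements (0, 6, 8).
Pick 3: A3 covers 1 new elements (7).
Pick 4: A4 covers 1 new elements (1).
Greedy uses 4 sets.

4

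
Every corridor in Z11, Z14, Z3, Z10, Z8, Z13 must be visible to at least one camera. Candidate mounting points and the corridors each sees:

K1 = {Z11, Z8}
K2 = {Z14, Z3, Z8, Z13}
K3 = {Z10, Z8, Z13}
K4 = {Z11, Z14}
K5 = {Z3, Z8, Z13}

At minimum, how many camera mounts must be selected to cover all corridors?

K1, K2, K3 together cover {Z11, Z14, Z3, Z10, Z8, Z13} — every corridor.
No 2 of the 5 camera mounts cover everything (all 10 pairs fall short), so 3 is minimum.

3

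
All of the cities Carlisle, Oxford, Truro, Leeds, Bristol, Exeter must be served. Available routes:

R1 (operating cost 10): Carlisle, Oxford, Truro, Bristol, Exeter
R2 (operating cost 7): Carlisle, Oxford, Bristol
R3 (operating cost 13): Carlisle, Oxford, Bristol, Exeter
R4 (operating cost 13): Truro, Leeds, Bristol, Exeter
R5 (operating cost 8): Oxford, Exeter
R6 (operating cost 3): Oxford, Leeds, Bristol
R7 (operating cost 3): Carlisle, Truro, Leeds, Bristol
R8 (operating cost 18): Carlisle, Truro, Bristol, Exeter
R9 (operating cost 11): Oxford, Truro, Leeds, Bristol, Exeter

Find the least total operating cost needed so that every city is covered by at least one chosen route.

R5, R7 cover every city at operating cost 8 + 3 = 11.
Any cover uses at least 2 routes; among all covering selections none totals below 11.
Greedy by coverage-per-operating cost would pick R7, R6, R5 for 14 — worse than the optimum 11.

11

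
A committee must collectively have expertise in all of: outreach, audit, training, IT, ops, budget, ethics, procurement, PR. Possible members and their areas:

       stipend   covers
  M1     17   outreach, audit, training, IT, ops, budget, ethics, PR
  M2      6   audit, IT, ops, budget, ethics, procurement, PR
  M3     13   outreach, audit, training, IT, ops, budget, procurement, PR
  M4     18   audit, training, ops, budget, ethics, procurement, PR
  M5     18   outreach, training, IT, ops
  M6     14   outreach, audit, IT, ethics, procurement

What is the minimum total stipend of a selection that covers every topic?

19

M2, M3 cover every topic at stipend 6 + 13 = 19.
Any cover uses at least 2 members; among all covering selections none totals below 19.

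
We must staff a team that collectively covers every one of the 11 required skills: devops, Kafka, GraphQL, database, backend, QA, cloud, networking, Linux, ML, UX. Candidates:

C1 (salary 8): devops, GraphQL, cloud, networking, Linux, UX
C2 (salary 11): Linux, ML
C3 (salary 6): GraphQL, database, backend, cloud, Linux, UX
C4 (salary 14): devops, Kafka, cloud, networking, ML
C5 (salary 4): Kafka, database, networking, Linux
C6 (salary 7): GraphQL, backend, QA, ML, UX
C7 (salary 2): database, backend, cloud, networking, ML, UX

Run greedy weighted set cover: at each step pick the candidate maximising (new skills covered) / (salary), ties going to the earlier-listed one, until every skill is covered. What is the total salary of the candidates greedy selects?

Pick 1: C7 adds 6 new (database, backend, cloud, networking, ML, UX) at salary 2 (ratio 6/2).
Pick 2: C5 adds 2 new (Kafka, Linux) at salary 4 (ratio 2/4).
Pick 3: C6 adds 2 new (GraphQL, QA) at salary 7 (ratio 2/7).
Pick 4: C1 adds 1 new (devops) at salary 8 (ratio 1/8).
Greedy total salary: 2 + 4 + 7 + 8 = 21. (The true optimum is 19, so greedy overshoots here.)

21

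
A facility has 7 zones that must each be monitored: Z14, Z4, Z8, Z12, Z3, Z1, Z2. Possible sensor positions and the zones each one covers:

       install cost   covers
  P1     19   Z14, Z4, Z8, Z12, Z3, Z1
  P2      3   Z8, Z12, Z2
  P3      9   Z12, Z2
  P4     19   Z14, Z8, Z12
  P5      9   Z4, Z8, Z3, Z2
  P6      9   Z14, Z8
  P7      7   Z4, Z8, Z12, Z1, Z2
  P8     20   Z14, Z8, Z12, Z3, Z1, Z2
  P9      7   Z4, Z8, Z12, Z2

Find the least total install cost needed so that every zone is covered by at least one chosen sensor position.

22

P1, P2 cover every zone at install cost 19 + 3 = 22.
Any cover uses at least 2 sensor positions; among all covering selections none totals below 22.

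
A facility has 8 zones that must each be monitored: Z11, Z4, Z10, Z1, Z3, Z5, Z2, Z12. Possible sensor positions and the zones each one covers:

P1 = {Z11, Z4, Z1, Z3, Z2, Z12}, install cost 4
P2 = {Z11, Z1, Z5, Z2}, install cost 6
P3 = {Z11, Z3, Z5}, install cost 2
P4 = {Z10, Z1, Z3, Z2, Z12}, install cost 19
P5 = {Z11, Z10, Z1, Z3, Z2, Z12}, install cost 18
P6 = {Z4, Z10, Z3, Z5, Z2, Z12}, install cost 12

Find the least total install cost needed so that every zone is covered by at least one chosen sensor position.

16

P1, P6 cover every zone at install cost 4 + 12 = 16.
Any cover uses at least 2 sensor positions; among all covering selections none totals below 16.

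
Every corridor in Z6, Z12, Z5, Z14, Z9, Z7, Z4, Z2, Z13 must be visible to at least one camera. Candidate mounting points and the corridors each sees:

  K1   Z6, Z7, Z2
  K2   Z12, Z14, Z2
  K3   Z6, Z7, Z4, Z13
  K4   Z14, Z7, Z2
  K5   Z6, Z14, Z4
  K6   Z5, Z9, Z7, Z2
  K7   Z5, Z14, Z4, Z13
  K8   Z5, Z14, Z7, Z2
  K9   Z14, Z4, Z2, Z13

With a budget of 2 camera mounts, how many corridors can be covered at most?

Choosing K1, K7 covers {Z6, Z5, Z14, Z7, Z4, Z2, Z13} — 7 corridors.
No choice of 2 camera mounts does better; here Z12, Z9 are left uncovered.

7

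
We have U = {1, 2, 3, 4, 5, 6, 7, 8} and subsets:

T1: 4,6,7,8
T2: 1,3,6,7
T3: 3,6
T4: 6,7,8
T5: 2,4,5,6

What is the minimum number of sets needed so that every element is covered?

T1, T2, T5 together cover {1, 2, 3, 4, 5, 6, 7, 8} — every element.
No 2 of the 5 sets cover everything (all 10 pairs fall short), so 3 is minimum.

3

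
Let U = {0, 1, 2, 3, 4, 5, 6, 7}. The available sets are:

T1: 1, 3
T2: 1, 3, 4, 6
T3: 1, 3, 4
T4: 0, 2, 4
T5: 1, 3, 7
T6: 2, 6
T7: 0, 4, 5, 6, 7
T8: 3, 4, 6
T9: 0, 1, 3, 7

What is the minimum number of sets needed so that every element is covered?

3

T1, T4, T7 together cover {0, 1, 2, 3, 4, 5, 6, 7} — every element.
No 2 of the 9 sets cover everything (all 36 pairs fall short), so 3 is minimum.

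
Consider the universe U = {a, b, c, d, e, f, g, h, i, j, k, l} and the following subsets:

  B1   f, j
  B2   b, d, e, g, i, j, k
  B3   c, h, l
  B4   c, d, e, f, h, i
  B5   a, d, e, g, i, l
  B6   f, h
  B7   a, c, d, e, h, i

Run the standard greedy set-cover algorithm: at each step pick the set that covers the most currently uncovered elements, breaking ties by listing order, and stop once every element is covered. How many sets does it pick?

4

Pick 1: B2 covers 7 new elements (b, d, e, g, i, j, k).
Pick 2: B3 covers 3 new elements (c, h, l).
Pick 3: B1 covers 1 new elements (f).
Pick 4: B5 covers 1 new elements (a).
Greedy uses 4 sets. (The true minimum is 3.)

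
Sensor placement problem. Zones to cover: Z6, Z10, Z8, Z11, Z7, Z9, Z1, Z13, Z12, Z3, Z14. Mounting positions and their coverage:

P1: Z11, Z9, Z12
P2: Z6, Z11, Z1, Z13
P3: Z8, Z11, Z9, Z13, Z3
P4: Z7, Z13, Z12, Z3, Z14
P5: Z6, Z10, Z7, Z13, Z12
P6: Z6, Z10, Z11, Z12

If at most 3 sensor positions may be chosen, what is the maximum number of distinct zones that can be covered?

Choosing P2, P3, P4 covers {Z6, Z8, Z11, Z7, Z9, Z1, Z13, Z12, Z3, Z14} — 10 zones.
No choice of 3 sensor positions does better; here Z10 is left uncovered.

10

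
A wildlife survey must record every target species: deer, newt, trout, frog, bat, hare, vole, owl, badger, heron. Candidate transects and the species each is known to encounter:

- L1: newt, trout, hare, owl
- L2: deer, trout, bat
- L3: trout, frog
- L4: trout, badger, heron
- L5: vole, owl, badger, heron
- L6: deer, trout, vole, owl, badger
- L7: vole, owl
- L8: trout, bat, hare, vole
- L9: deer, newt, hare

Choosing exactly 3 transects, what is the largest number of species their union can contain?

9

Choosing L1, L2, L5 covers {deer, newt, trout, bat, hare, vole, owl, badger, heron} — 9 species.
No choice of 3 transects does better; here frog is left uncovered.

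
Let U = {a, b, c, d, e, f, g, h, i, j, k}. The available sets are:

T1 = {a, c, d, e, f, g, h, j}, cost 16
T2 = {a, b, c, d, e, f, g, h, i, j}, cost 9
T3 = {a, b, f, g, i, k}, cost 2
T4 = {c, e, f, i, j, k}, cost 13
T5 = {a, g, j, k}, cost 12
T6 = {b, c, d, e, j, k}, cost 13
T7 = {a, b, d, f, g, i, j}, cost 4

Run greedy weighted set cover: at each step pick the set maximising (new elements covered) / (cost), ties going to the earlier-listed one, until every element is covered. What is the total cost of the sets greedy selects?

Pick 1: T3 adds 6 new (a, b, f, g, i, k) at cost 2 (ratio 6/2).
Pick 2: T2 adds 5 new (c, d, e, h, j) at cost 9 (ratio 5/9).
Greedy total cost: 2 + 9 = 11.

11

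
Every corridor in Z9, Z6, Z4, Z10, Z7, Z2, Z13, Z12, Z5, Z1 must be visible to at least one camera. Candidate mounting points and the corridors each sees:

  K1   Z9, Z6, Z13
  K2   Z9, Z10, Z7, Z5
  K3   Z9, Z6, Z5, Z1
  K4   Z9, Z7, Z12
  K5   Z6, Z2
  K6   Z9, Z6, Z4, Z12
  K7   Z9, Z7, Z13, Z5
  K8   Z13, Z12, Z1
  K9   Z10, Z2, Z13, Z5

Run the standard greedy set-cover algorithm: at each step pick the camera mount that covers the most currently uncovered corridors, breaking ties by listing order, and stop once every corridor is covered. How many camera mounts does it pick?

4

Pick 1: K2 covers 4 new corridors (Z9, Z10, Z7, Z5).
Pick 2: K6 covers 3 new corridors (Z6, Z4, Z12).
Pick 3: K8 covers 2 new corridors (Z13, Z1).
Pick 4: K5 covers 1 new corridors (Z2).
Greedy uses 4 camera mounts.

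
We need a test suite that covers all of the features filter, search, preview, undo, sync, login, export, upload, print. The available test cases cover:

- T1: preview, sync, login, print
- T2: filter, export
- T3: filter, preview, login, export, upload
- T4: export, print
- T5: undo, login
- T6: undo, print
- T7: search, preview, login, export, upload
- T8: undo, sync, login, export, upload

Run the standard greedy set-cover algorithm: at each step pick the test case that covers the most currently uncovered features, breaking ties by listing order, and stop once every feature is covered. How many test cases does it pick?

Pick 1: T3 covers 5 new features (filter, preview, login, export, upload).
Pick 2: T1 covers 2 new features (sync, print).
Pick 3: T5 covers 1 new features (undo).
Pick 4: T7 covers 1 new features (search).
Greedy uses 4 test cases.

4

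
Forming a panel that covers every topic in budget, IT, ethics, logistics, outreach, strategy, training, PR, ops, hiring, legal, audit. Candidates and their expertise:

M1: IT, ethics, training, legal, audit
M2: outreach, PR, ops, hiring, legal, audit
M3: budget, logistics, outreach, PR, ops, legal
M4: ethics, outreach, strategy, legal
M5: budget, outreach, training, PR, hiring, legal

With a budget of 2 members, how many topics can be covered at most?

10

Choosing M1, M3 covers {budget, IT, ethics, logistics, outreach, training, PR, ops, legal, audit} — 10 topics.
No choice of 2 members does better; here strategy, hiring are left uncovered.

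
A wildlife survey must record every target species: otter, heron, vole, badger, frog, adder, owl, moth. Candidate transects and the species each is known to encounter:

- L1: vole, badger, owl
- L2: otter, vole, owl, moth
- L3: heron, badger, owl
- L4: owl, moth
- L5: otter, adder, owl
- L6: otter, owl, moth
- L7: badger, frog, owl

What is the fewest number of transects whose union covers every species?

4

L2, L3, L5, L7 together cover {otter, heron, vole, badger, frog, adder, owl, moth} — every species.
No 3 of the 7 transects cover everything (all 35 triples fall short), so 4 is minimum.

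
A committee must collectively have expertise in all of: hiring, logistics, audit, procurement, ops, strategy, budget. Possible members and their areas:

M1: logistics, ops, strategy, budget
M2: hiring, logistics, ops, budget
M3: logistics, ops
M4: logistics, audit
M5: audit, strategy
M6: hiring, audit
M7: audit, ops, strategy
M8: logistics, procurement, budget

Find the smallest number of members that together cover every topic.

3

M1, M6, M8 together cover {hiring, logistics, audit, procurement, ops, strategy, budget} — every topic.
No 2 of the 8 members cover everything (all 28 pairs fall short), so 3 is minimum.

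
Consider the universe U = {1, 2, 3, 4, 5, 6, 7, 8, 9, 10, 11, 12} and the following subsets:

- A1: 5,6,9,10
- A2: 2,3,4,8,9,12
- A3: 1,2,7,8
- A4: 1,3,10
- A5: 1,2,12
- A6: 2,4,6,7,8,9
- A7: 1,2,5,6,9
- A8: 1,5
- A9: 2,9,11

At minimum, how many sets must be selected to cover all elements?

4

A1, A2, A3, A9 together cover {1, 2, 3, 4, 5, 6, 7, 8, 9, 10, 11, 12} — every element.
No 3 of the 9 sets cover everything (all 84 triples fall short), so 4 is minimum.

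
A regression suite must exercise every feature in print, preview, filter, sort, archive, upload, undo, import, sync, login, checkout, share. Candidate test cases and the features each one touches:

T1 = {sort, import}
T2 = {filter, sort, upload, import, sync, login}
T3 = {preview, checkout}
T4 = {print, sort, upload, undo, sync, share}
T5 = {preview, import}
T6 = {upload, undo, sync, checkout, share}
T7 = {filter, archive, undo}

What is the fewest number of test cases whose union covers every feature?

4

T2, T3, T4, T7 together cover {print, preview, filter, sort, archive, upload, undo, import, sync, login, checkout, share} — every feature.
No 3 of the 7 test cases cover everything (all 35 triples fall short), so 4 is minimum.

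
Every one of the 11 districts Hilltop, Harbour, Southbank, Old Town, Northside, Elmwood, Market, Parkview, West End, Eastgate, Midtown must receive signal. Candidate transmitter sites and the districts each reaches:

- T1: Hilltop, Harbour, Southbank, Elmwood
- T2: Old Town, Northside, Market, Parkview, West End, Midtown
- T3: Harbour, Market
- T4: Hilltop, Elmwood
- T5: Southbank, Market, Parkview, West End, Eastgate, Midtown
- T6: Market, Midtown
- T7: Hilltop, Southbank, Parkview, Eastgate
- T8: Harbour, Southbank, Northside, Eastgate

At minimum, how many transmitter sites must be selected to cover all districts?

3

T1, T2, T5 together cover {Hilltop, Harbour, Southbank, Old Town, Northside, Elmwood, Market, Parkview, West End, Eastgate, Midtown} — every district.
No 2 of the 8 transmitter sites cover everything (all 28 pairs fall short), so 3 is minimum.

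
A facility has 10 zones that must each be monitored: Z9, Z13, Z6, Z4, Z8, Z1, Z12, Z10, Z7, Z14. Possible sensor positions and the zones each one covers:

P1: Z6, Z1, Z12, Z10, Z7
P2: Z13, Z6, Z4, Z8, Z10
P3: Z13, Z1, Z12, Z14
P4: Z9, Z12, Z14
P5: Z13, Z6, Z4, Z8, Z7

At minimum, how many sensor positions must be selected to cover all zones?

3

P1, P2, P4 together cover {Z9, Z13, Z6, Z4, Z8, Z1, Z12, Z10, Z7, Z14} — every zone.
No 2 of the 5 sensor positions cover everything (all 10 pairs fall short), so 3 is minimum.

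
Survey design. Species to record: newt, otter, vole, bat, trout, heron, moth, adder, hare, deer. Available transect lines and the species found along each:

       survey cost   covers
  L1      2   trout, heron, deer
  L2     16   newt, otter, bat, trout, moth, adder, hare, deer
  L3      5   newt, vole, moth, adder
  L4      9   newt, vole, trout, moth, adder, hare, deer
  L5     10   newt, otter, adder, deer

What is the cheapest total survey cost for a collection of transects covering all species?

23

L1, L2, L3 cover every species at survey cost 2 + 16 + 5 = 23.
Any cover uses at least 3 transects; among all covering selections none totals below 23.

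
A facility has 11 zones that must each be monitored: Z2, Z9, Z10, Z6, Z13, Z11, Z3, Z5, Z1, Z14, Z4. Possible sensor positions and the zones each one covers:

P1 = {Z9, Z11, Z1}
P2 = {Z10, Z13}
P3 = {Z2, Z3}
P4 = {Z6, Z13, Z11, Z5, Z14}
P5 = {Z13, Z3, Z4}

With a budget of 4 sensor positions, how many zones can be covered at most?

Choosing P1, P2, P3, P4 covers {Z2, Z9, Z10, Z6, Z13, Z11, Z3, Z5, Z1, Z14} — 10 zones.
No choice of 4 sensor positions does better; here Z4 is left uncovered.

10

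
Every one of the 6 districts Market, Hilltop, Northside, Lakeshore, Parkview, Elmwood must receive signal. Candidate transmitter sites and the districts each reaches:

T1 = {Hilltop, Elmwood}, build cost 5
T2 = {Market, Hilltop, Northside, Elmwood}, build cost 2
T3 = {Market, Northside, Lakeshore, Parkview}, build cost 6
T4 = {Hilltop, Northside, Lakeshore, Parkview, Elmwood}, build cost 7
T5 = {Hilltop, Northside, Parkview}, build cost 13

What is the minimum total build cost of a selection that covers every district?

8

T2, T3 cover every district at build cost 2 + 6 = 8.
Any cover uses at least 2 transmitter sites; among all covering selections none totals below 8.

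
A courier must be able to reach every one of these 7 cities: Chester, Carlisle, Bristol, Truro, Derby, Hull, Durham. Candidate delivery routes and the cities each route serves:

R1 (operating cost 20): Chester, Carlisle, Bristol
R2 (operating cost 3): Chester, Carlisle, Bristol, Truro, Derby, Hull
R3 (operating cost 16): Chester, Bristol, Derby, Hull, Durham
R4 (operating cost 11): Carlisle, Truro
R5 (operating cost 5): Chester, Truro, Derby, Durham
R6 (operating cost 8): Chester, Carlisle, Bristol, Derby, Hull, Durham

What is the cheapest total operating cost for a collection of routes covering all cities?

8

R2, R5 cover every city at operating cost 3 + 5 = 8.
Any cover uses at least 2 routes; among all covering selections none totals below 8.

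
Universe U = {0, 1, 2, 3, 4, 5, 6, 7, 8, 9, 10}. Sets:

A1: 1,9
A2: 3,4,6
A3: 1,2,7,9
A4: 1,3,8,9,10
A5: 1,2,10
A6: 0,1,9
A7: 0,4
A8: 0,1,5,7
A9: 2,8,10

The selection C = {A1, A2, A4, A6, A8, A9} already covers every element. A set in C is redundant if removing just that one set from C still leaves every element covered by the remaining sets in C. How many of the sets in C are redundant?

Drop A1: the rest still cover every element — redundant.
Drop A2: 4, 6 uncovered — not redundant.
Drop A4: the rest still cover every element — redundant.
Drop A6: the rest still cover every element — redundant.
Drop A8: 5, 7 uncovered — not redundant.
Drop A9: 2 uncovered — not redundant.
3 redundant: A1, A4, A6.

3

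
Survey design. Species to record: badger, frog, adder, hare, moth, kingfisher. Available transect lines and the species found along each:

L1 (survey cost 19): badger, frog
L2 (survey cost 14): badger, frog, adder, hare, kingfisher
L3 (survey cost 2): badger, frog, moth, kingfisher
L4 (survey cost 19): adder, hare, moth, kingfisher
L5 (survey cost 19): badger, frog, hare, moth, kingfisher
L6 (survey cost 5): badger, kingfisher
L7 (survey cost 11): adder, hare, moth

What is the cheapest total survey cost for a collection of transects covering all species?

L3, L7 cover every species at survey cost 2 + 11 = 13.
Any cover uses at least 2 transects; among all covering selections none totals below 13.

13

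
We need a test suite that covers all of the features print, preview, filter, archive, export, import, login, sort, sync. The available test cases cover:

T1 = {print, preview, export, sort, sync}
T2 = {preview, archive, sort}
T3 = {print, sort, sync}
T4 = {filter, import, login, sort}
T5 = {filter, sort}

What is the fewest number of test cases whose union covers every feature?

3

T1, T2, T4 together cover {print, preview, filter, archive, export, import, login, sort, sync} — every feature.
No 2 of the 5 test cases cover everything (all 10 pairs fall short), so 3 is minimum.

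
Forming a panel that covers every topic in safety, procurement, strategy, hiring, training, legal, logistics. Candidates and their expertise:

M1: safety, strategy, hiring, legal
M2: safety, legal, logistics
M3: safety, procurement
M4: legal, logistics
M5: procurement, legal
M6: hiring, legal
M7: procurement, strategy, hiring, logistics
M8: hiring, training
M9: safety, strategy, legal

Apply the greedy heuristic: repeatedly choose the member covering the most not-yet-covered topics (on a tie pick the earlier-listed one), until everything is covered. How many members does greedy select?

3

Pick 1: M1 covers 4 new topics (safety, strategy, hiring, legal).
Pick 2: M7 covers 2 new topics (procurement, logistics).
Pick 3: M8 covers 1 new topics (training).
Greedy uses 3 members.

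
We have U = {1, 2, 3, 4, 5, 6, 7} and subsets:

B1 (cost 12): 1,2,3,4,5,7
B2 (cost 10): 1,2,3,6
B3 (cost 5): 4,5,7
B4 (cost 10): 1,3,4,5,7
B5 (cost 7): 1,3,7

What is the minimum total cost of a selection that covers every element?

B2, B3 cover every element at cost 10 + 5 = 15.
Any cover uses at least 2 sets; among all covering selections none totals below 15.

15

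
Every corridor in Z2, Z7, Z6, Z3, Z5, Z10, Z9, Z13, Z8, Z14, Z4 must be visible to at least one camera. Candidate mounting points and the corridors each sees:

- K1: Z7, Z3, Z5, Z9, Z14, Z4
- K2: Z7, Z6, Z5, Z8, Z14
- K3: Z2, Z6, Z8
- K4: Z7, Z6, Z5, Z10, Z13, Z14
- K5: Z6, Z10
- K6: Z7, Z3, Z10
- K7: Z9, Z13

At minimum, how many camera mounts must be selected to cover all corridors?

K1, K3, K4 together cover {Z2, Z7, Z6, Z3, Z5, Z10, Z9, Z13, Z8, Z14, Z4} — every corridor.
No 2 of the 7 camera mounts cover everything (all 21 pairs fall short), so 3 is minimum.

3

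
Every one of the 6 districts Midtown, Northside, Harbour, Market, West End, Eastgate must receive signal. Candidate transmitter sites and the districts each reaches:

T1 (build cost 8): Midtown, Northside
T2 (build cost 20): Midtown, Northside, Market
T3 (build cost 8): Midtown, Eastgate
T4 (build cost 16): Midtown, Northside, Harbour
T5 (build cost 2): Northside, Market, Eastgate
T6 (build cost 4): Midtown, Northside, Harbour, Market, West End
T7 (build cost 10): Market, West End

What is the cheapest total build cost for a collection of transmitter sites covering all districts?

6

T5, T6 cover every district at build cost 2 + 4 = 6.
Any cover uses at least 2 transmitter sites; among all covering selections none totals below 6.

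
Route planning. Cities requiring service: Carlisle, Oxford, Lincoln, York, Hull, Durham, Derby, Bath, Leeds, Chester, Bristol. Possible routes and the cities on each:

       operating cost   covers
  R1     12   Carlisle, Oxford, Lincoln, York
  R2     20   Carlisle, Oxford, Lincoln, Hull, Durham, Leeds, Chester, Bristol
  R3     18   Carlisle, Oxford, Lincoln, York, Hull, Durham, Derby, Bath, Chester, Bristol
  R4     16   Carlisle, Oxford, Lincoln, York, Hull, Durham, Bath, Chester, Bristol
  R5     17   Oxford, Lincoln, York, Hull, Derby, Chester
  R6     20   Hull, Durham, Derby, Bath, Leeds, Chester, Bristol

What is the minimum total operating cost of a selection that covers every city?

32

R1, R6 cover every city at operating cost 12 + 20 = 32.
Any cover uses at least 2 routes; among all covering selections none totals below 32.
Greedy by coverage-per-operating cost would pick R4, R6 for 36 — worse than the optimum 32.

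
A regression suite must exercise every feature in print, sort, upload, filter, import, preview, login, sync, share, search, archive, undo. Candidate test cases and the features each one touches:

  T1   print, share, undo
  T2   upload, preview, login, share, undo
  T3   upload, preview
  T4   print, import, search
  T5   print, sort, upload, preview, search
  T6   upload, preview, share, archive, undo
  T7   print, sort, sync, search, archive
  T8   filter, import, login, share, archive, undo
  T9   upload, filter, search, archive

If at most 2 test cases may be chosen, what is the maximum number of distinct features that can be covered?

Choosing T5, T8 covers {print, sort, upload, filter, import, preview, login, share, search, archive, undo} — 11 features.
No choice of 2 test cases does better; here sync is left uncovered.

11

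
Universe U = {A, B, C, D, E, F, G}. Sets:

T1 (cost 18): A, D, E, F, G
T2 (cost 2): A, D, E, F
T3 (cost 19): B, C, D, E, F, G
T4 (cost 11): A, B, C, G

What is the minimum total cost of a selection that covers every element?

T2, T4 cover every element at cost 2 + 11 = 13.
Any cover uses at least 2 sets; among all covering selections none totals below 13.

13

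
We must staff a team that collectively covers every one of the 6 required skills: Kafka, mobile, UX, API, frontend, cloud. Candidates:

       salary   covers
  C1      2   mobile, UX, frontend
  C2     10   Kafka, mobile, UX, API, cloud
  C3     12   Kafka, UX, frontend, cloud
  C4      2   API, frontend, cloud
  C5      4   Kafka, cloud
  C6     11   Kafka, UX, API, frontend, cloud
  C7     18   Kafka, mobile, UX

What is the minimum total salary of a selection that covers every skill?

8

C1, C4, C5 cover every skill at salary 2 + 2 + 4 = 8.
Any cover uses at least 2 candidates; among all covering selections none totals below 8.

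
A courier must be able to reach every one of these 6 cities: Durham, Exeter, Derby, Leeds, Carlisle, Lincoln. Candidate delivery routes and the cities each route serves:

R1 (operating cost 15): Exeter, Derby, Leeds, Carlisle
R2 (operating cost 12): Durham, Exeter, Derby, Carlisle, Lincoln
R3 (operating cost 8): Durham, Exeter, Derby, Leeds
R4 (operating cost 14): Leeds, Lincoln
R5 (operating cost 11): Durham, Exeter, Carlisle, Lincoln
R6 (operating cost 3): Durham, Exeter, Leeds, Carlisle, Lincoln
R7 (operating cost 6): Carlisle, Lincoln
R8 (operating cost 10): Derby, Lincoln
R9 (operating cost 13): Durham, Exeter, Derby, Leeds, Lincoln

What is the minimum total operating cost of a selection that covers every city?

11

R3, R6 cover every city at operating cost 8 + 3 = 11.
Any cover uses at least 2 routes; among all covering selections none totals below 11.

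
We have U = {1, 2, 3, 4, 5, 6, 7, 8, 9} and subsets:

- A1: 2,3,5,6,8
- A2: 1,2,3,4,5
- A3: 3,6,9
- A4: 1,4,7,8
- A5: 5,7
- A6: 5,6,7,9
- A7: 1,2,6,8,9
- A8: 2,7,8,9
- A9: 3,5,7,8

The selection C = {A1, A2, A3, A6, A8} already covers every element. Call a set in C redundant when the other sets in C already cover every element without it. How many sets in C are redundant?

4

Drop A1: the rest still cover every element — redundant.
Drop A2: 1, 4 uncovered — not redundant.
Drop A3: the rest still cover every element — redundant.
Drop A6: the rest still cover every element — redundant.
Drop A8: the rest still cover every element — redundant.
4 redundant: A1, A3, A6, A8.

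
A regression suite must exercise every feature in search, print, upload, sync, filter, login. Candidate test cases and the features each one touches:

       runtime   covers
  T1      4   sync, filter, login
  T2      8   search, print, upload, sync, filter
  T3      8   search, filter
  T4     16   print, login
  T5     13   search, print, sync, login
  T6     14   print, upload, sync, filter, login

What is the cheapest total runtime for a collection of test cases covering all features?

12

T1, T2 cover every feature at runtime 4 + 8 = 12.
Any cover uses at least 2 test cases; among all covering selections none totals below 12.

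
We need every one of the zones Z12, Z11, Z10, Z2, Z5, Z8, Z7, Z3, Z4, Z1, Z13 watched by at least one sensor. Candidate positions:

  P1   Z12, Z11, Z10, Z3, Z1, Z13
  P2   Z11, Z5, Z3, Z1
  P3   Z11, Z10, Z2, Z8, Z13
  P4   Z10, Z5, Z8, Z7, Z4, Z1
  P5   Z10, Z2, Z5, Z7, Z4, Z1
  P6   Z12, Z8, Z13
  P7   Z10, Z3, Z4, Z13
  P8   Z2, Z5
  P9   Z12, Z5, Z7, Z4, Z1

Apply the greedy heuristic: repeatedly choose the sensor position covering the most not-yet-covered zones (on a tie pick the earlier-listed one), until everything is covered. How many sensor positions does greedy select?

3

Pick 1: P1 covers 6 new zones (Z12, Z11, Z10, Z3, Z1, Z13).
Pick 2: P4 covers 4 new zones (Z5, Z8, Z7, Z4).
Pick 3: P3 covers 1 new zones (Z2).
Greedy uses 3 sensor positions.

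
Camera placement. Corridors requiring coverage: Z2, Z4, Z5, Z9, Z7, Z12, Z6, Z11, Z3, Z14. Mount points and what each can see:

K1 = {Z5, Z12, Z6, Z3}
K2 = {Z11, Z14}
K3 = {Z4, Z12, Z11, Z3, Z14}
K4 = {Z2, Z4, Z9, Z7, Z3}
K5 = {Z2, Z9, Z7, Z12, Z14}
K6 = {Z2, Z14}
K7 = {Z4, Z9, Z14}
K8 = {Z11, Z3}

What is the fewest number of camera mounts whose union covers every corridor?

3

K1, K2, K4 together cover {Z2, Z4, Z5, Z9, Z7, Z12, Z6, Z11, Z3, Z14} — every corridor.
No 2 of the 8 camera mounts cover everything (all 28 pairs fall short), so 3 is minimum.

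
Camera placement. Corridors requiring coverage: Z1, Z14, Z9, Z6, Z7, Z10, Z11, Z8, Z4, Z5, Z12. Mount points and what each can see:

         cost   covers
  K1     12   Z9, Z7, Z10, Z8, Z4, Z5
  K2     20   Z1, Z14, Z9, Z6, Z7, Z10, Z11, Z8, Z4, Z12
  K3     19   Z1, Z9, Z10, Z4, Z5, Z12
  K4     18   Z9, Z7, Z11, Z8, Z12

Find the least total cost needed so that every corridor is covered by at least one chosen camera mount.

K1, K2 cover every corridor at cost 12 + 20 = 32.
Any cover uses at least 2 camera mounts; among all covering selections none totals below 32.

32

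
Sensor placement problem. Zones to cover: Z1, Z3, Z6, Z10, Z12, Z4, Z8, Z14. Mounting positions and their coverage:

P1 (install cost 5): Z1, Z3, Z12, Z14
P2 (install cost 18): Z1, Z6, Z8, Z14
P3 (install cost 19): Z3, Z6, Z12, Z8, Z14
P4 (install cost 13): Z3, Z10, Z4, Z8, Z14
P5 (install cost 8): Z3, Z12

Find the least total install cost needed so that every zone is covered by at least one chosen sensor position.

P1, P2, P4 cover every zone at install cost 5 + 18 + 13 = 36.
Any cover uses at least 3 sensor positions; among all covering selections none totals below 36.

36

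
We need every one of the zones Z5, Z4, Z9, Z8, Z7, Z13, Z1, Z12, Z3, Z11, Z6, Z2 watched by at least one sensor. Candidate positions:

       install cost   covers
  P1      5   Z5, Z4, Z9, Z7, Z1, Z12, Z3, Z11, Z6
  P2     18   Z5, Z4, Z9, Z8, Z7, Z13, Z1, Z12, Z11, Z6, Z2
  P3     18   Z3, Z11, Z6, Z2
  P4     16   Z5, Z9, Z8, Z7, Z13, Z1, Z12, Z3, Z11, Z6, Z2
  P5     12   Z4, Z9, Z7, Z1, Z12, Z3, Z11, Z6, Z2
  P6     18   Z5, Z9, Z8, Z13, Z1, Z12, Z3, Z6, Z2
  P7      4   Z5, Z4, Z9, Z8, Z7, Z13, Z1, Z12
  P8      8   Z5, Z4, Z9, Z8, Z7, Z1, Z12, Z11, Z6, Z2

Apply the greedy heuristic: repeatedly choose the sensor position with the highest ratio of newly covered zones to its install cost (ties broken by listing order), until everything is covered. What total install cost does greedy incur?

17

Pick 1: P7 adds 8 new (Z5, Z4, Z9, Z8, Z7, Z13, Z1, Z12) at install cost 4 (ratio 8/4).
Pick 2: P1 adds 3 new (Z3, Z11, Z6) at install cost 5 (ratio 3/5).
Pick 3: P8 adds 1 new (Z2) at install cost 8 (ratio 1/8).
Greedy total install cost: 4 + 5 + 8 = 17. (The true optimum is 16, so greedy overshoots here.)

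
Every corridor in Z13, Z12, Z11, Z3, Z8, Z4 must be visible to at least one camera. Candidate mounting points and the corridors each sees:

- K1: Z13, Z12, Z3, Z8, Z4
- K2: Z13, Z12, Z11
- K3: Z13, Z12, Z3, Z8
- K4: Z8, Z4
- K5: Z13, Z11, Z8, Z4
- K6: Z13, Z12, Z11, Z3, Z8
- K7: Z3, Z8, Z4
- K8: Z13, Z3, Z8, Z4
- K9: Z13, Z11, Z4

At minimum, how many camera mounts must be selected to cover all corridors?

K1, K2 together cover {Z13, Z12, Z11, Z3, Z8, Z4} — every corridor.
No single camera mount contains all 6 corridors, so 2 is optimal.

2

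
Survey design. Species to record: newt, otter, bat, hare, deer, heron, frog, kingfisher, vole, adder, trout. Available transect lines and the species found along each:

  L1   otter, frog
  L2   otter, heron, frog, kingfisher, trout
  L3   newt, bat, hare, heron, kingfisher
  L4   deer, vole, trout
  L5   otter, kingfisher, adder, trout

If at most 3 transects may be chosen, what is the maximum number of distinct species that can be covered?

Choosing L1, L3, L4 covers {newt, otter, bat, hare, deer, heron, frog, kingfisher, vole, trout} — 10 species.
No choice of 3 transects does better; here adder is left uncovered.

10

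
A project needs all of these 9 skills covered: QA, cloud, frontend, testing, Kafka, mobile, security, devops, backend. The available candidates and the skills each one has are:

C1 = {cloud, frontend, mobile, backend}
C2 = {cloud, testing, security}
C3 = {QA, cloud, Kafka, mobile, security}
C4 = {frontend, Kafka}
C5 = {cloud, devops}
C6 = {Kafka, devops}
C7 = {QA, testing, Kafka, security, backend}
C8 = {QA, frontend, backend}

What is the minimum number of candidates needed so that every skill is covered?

3

C1, C5, C7 together cover {QA, cloud, frontend, testing, Kafka, mobile, security, devops, backend} — every skill.
No 2 of the 8 candidates cover everything (all 28 pairs fall short), so 3 is minimum.
Greedy (largest uncovered first) would take C3, C1, C2, C5 — 4 candidates — but 3 suffice.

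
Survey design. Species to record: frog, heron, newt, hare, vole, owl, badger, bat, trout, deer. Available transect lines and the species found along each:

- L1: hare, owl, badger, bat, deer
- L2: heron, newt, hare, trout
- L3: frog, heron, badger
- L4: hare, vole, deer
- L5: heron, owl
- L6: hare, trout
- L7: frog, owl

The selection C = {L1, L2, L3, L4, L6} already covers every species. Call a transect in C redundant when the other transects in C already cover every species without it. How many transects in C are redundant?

1

Drop L1: owl, bat uncovered — not redundant.
Drop L2: newt uncovered — not redundant.
Drop L3: frog uncovered — not redundant.
Drop L4: vole uncovered — not redundant.
Drop L6: the rest still cover every species — redundant.
1 redundant: L6.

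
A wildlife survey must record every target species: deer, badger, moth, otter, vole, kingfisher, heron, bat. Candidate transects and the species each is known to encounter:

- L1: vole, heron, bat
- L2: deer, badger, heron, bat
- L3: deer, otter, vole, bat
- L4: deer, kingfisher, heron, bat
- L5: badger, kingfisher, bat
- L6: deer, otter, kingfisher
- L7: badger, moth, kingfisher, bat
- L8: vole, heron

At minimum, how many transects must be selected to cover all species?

L1, L3, L7 together cover {deer, badger, moth, otter, vole, kingfisher, heron, bat} — every species.
No 2 of the 8 transects cover everything (all 28 pairs fall short), so 3 is minimum.

3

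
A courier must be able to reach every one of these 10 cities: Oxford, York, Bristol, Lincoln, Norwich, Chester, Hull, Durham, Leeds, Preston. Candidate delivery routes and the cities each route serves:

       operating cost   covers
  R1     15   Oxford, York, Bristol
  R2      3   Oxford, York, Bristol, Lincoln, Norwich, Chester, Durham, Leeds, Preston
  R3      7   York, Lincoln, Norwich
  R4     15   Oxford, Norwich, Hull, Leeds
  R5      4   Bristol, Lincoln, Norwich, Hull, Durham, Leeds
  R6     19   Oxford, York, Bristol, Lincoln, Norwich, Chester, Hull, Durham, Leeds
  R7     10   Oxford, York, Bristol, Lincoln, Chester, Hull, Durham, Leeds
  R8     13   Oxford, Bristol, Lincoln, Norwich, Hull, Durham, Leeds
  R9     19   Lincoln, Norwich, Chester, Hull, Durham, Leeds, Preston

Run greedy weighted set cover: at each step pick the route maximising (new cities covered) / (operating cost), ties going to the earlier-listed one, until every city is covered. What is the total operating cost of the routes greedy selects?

7

Pick 1: R2 adds 9 new (Oxford, York, Bristol, Lincoln, Norwich, Chester, Durham, Leeds, Preston) at operating cost 3 (ratio 9/3).
Pick 2: R5 adds 1 new (Hull) at operating cost 4 (ratio 1/4).
Greedy total operating cost: 3 + 4 = 7.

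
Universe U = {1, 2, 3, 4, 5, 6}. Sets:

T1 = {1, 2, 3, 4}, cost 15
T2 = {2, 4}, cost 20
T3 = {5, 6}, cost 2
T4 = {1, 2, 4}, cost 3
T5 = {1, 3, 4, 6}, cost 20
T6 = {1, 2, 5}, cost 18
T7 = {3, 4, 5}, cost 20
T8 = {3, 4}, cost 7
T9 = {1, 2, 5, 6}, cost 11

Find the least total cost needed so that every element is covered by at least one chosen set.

T3, T4, T8 cover every element at cost 2 + 3 + 7 = 12.
Any cover uses at least 2 sets; among all covering selections none totals below 12.

12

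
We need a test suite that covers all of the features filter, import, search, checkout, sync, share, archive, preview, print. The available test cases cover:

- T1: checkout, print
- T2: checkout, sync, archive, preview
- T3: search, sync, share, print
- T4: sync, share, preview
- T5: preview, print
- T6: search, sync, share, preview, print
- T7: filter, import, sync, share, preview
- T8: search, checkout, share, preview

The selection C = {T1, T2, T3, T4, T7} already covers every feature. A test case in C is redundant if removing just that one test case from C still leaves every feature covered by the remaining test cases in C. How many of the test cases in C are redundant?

2

Drop T1: the rest still cover every feature — redundant.
Drop T2: archive uncovered — not redundant.
Drop T3: search uncovered — not redundant.
Drop T4: the rest still cover every feature — redundant.
Drop T7: filter, import uncovered — not redundant.
2 redundant: T1, T4.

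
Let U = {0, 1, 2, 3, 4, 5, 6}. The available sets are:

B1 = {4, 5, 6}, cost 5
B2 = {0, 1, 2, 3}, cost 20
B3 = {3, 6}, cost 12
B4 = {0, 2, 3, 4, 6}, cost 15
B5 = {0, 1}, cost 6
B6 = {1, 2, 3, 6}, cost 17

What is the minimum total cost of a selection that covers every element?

25

B1, B2 cover every element at cost 5 + 20 = 25.
Any cover uses at least 2 sets; among all covering selections none totals below 25.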